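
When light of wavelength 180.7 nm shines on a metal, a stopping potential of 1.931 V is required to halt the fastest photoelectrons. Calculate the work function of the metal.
4.93 eV

The stopping potential gives the maximum kinetic energy: KE_max = eV_s = 1.931 eV

From Einstein's photoelectric equation: KE_max = hc/λ - φ
Rearranging: φ = hc/λ - KE_max

Calculate photon energy:
E_photon = hc/λ = (6.626×10⁻³⁴ J·s)(3×10⁸ m/s) / (180.7×10⁻⁹ m) = 6.8613 eV

Therefore:
φ = 6.8613 - 1.931 = 4.93 eV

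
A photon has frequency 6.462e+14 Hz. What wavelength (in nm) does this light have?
463.93 nm

Using the wave equation: c = fλ

Solving for wavelength:
λ = c/f = (3×10⁸ m/s) / (6.462e+14 Hz)
λ = 463.93 nm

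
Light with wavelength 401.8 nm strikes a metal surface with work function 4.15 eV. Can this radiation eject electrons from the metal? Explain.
No

For photoemission, the photon energy must exceed the work function.

Photon energy: E = hc/λ = 3.0857 eV
Work function: φ = 4.15 eV

Since E_photon (3.0857 eV) < φ (4.15 eV), photoemission will NOT occur.
The threshold wavelength is λ₀ = hc/φ = 298.8 nm.
Since 401.8 nm > 298.8 nm, the photons lack sufficient energy.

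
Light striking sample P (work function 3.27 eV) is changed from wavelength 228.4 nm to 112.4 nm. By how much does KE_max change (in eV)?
5.6022 eV

Using Einstein's equation: KE_max = hc/λ - φ

For λ₁ = 228.4 nm:
KE₁ = hc/λ₁ - φ = 5.4284 - 3.27 = 2.1584 eV

For λ₂ = 112.4 nm:
KE₂ = hc/λ₂ - φ = 11.0306 - 3.27 = 7.7606 eV

Change in KE:
ΔKE = KE₂ - KE₁ = 7.7606 - 2.1584 = 5.6022 eV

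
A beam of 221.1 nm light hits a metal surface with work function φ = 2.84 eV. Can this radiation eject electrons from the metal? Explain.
Yes

For photoemission, the photon energy must exceed the work function.

Photon energy: E = hc/λ = 5.6076 eV
Work function: φ = 2.84 eV

Since E_photon (5.6076 eV) > φ (2.84 eV), photoemission WILL occur.
The threshold wavelength is λ₀ = hc/φ = 436.6 nm.
Since 221.1 nm < 436.6 nm, the light has sufficient energy.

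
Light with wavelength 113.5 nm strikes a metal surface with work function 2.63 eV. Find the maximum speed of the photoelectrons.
1.7080e+06 m/s

First, find the maximum kinetic energy:
E_photon = hc/λ = 10.9237 eV
KE_max = E_photon - φ = 10.9237 - 2.63 = 8.2937 eV

Convert to Joules: KE_max = 8.2937 × 1.602×10⁻¹⁹ J = 1.3288e-18 J

Then use KE = ½mv² to find velocity:
v = √(2·KE/m) = √(2 × 1.3288e-18 J / 9.109e-31 kg)
v = 1.7080e+06 m/s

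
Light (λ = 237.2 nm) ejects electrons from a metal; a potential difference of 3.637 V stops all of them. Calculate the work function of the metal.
1.59 eV

The stopping potential gives the maximum kinetic energy: KE_max = eV_s = 3.637 eV

From Einstein's photoelectric equation: KE_max = hc/λ - φ
Rearranging: φ = hc/λ - KE_max

Calculate photon energy:
E_photon = hc/λ = (6.626×10⁻³⁴ J·s)(3×10⁸ m/s) / (237.2×10⁻⁹ m) = 5.2270 eV

Therefore:
φ = 5.2270 - 3.637 = 1.59 eV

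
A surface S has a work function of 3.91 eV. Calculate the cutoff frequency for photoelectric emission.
9.4543e+14 Hz

The threshold frequency is when the photon energy equals the work function:
hf₀ = φ

Solving for f₀:
f₀ = φ/h = (3.91 eV × 1.602×10⁻¹⁹ J/eV) / (6.626×10⁻³⁴ J·s)
f₀ = 9.4543e+14 Hz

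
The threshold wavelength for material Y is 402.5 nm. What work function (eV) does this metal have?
3.08 eV

At the threshold wavelength, photon energy equals work function:
φ = hc/λ₀

Calculating:
φ = (6.626×10⁻³⁴ J·s)(3×10⁸ m/s) / (402.5×10⁻⁹ m)
φ = 3.08 eV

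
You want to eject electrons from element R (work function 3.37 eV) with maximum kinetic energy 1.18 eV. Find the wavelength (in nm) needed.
272.49 nm

From Einstein's equation: KE_max = hc/λ - φ

Rearranging for λ:
hc/λ = KE_max + φ
λ = hc/(KE_max + φ)

Required photon energy:
E_photon = KE_max + φ = 1.18 + 3.37 = 4.55 eV

Required wavelength:
λ = hc/E_photon = (6.626×10⁻³⁴)(3×10⁸) / (4.55 × 1.602×10⁻¹⁹)
λ = 272.49 nm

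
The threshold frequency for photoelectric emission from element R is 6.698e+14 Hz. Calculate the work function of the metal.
2.77 eV

At the threshold frequency, photon energy equals work function:
φ = hf₀

Calculating:
φ = (6.626×10⁻³⁴ J·s)(6.698e+14 Hz)
φ = 2.77 eV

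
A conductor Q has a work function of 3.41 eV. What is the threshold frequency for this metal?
8.2453e+14 Hz

The threshold frequency is when the photon energy equals the work function:
hf₀ = φ

Solving for f₀:
f₀ = φ/h = (3.41 eV × 1.602×10⁻¹⁹ J/eV) / (6.626×10⁻³⁴ J·s)
f₀ = 8.2453e+14 Hz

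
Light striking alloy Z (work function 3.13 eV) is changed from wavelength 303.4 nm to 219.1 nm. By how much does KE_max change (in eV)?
1.5723 eV

Using Einstein's equation: KE_max = hc/λ - φ

For λ₁ = 303.4 nm:
KE₁ = hc/λ₁ - φ = 4.0865 - 3.13 = 0.9565 eV

For λ₂ = 219.1 nm:
KE₂ = hc/λ₂ - φ = 5.6588 - 3.13 = 2.5288 eV

Change in KE:
ΔKE = KE₂ - KE₁ = 2.5288 - 0.9565 = 1.5723 eV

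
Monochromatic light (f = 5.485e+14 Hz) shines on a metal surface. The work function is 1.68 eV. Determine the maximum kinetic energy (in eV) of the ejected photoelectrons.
0.5884 eV

Using Einstein's photoelectric equation: KE_max = hf - φ

First, calculate the photon energy:
E_photon = hf = (6.626×10⁻³⁴ J·s)(5.485e+14 Hz)
E_photon = 2.2684 eV

Then, the maximum kinetic energy:
KE_max = E_photon - φ = 2.2684 eV - 1.68 eV = 0.5884 eV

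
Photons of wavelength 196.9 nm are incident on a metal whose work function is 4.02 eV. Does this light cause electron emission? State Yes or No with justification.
Yes

For photoemission, the photon energy must exceed the work function.

Photon energy: E = hc/λ = 6.2968 eV
Work function: φ = 4.02 eV

Since E_photon (6.2968 eV) > φ (4.02 eV), photoemission WILL occur.
The threshold wavelength is λ₀ = hc/φ = 308.4 nm.
Since 196.9 nm < 308.4 nm, the light has sufficient energy.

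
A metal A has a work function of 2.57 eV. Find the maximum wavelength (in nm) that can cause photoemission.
482.43 nm

The threshold wavelength is when the photon energy equals the work function:
hc/λ₀ = φ

Solving for λ₀:
λ₀ = hc/φ = (6.626×10⁻³⁴ J·s)(3×10⁸ m/s) / (2.57 eV × 1.602×10⁻¹⁹ J/eV)
λ₀ = 482.43 nm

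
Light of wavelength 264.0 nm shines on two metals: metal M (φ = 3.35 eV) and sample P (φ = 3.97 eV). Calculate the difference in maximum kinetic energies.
0.6200 eV

Using KE_max = hc/λ - φ for each metal:

Photon energy: E = hc/λ = 4.6964 eV

For metal M (φ₁ = 3.35 eV):
KE₁ = E - φ₁ = 4.6964 - 3.35 = 1.3464 eV

For sample P (φ₂ = 3.97 eV):
KE₂ = E - φ₂ = 4.6964 - 3.97 = 0.7264 eV

Difference:
ΔKE = KE₁ - KE₂ = 1.3464 - 0.7264 = 0.6200 eV

Note: The difference equals the difference in work functions: 3.97 - 3.35 = 0.62 eV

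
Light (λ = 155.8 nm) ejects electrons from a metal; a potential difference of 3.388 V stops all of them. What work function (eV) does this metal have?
4.57 eV

The stopping potential gives the maximum kinetic energy: KE_max = eV_s = 3.388 eV

From Einstein's photoelectric equation: KE_max = hc/λ - φ
Rearranging: φ = hc/λ - KE_max

Calculate photon energy:
E_photon = hc/λ = (6.626×10⁻³⁴ J·s)(3×10⁸ m/s) / (155.8×10⁻⁹ m) = 7.9579 eV

Therefore:
φ = 7.9579 - 3.388 = 4.57 eV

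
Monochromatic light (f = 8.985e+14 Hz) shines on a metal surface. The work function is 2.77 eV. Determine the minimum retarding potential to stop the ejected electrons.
0.9459 V

The stopping potential V_s satisfies: eV_s = KE_max

First, find KE_max using Einstein's equation:
E_photon = hf = (6.626×10⁻³⁴ J·s)(8.985e+14 Hz) = 3.7159 eV
KE_max = E_photon - φ = 3.7159 - 2.77 = 0.9459 eV

Since eV_s = KE_max:
V_s = KE_max/e = 0.9459 V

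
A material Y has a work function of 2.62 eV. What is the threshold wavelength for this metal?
473.22 nm

The threshold wavelength is when the photon energy equals the work function:
hc/λ₀ = φ

Solving for λ₀:
λ₀ = hc/φ = (6.626×10⁻³⁴ J·s)(3×10⁸ m/s) / (2.62 eV × 1.602×10⁻¹⁹ J/eV)
λ₀ = 473.22 nm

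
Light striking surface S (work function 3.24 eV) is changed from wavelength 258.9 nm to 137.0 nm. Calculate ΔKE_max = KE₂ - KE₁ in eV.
4.2611 eV

Using Einstein's equation: KE_max = hc/λ - φ

For λ₁ = 258.9 nm:
KE₁ = hc/λ₁ - φ = 4.7889 - 3.24 = 1.5489 eV

For λ₂ = 137.0 nm:
KE₂ = hc/λ₂ - φ = 9.0499 - 3.24 = 5.8099 eV

Change in KE:
ΔKE = KE₂ - KE₁ = 5.8099 - 1.5489 = 4.2611 eV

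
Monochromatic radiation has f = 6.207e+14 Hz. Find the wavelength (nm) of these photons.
482.99 nm

Using the wave equation: c = fλ

Solving for wavelength:
λ = c/f = (3×10⁸ m/s) / (6.207e+14 Hz)
λ = 482.99 nm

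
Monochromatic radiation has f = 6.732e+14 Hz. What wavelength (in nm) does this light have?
445.32 nm

Using the wave equation: c = fλ

Solving for wavelength:
λ = c/f = (3×10⁸ m/s) / (6.732e+14 Hz)
λ = 445.32 nm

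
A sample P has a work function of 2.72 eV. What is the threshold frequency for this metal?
6.5769e+14 Hz

The threshold frequency is when the photon energy equals the work function:
hf₀ = φ

Solving for f₀:
f₀ = φ/h = (2.72 eV × 1.602×10⁻¹⁹ J/eV) / (6.626×10⁻³⁴ J·s)
f₀ = 6.5769e+14 Hz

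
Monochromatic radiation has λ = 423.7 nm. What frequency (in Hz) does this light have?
7.0756e+14 Hz

Using the wave equation: c = fλ

Solving for frequency:
f = c/λ = (3×10⁸ m/s) / (423.7×10⁻⁹ m)
f = 7.0756e+14 Hz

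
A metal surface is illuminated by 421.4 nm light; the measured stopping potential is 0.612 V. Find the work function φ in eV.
2.33 eV

The stopping potential gives the maximum kinetic energy: KE_max = eV_s = 0.612 eV

From Einstein's photoelectric equation: KE_max = hc/λ - φ
Rearranging: φ = hc/λ - KE_max

Calculate photon energy:
E_photon = hc/λ = (6.626×10⁻³⁴ J·s)(3×10⁸ m/s) / (421.4×10⁻⁹ m) = 2.9422 eV

Therefore:
φ = 2.9422 - 0.612 = 2.33 eV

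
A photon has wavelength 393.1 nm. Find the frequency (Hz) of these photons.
7.6264e+14 Hz

Using the wave equation: c = fλ

Solving for frequency:
f = c/λ = (3×10⁸ m/s) / (393.1×10⁻⁹ m)
f = 7.6264e+14 Hz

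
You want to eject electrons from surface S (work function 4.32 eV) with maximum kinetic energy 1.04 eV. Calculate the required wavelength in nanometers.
231.31 nm

From Einstein's equation: KE_max = hc/λ - φ

Rearranging for λ:
hc/λ = KE_max + φ
λ = hc/(KE_max + φ)

Required photon energy:
E_photon = KE_max + φ = 1.04 + 4.32 = 5.36 eV

Required wavelength:
λ = hc/E_photon = (6.626×10⁻³⁴)(3×10⁸) / (5.36 × 1.602×10⁻¹⁹)
λ = 231.31 nm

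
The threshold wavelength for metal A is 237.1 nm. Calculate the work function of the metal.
5.23 eV

At the threshold wavelength, photon energy equals work function:
φ = hc/λ₀

Calculating:
φ = (6.626×10⁻³⁴ J·s)(3×10⁸ m/s) / (237.1×10⁻⁹ m)
φ = 5.23 eV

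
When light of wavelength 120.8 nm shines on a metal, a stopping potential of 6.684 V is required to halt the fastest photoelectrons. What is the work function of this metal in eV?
3.58 eV

The stopping potential gives the maximum kinetic energy: KE_max = eV_s = 6.684 eV

From Einstein's photoelectric equation: KE_max = hc/λ - φ
Rearranging: φ = hc/λ - KE_max

Calculate photon energy:
E_photon = hc/λ = (6.626×10⁻³⁴ J·s)(3×10⁸ m/s) / (120.8×10⁻⁹ m) = 10.2636 eV

Therefore:
φ = 10.2636 - 6.684 = 3.58 eV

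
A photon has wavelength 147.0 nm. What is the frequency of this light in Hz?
2.0394e+15 Hz

Using the wave equation: c = fλ

Solving for frequency:
f = c/λ = (3×10⁸ m/s) / (147.0×10⁻⁹ m)
f = 2.0394e+15 Hz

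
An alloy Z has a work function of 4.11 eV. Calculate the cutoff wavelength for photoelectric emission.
301.66 nm

The threshold wavelength is when the photon energy equals the work function:
hc/λ₀ = φ

Solving for λ₀:
λ₀ = hc/φ = (6.626×10⁻³⁴ J·s)(3×10⁸ m/s) / (4.11 eV × 1.602×10⁻¹⁹ J/eV)
λ₀ = 301.66 nm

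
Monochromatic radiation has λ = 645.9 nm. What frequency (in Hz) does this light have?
4.6415e+14 Hz

Using the wave equation: c = fλ

Solving for frequency:
f = c/λ = (3×10⁸ m/s) / (645.9×10⁻⁹ m)
f = 4.6415e+14 Hz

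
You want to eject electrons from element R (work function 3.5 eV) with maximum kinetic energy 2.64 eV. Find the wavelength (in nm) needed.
201.93 nm

From Einstein's equation: KE_max = hc/λ - φ

Rearranging for λ:
hc/λ = KE_max + φ
λ = hc/(KE_max + φ)

Required photon energy:
E_photon = KE_max + φ = 2.64 + 3.5 = 6.14 eV

Required wavelength:
λ = hc/E_photon = (6.626×10⁻³⁴)(3×10⁸) / (6.14 × 1.602×10⁻¹⁹)
λ = 201.93 nm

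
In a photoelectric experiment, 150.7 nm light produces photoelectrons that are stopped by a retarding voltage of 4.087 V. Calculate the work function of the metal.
4.14 eV

The stopping potential gives the maximum kinetic energy: KE_max = eV_s = 4.087 eV

From Einstein's photoelectric equation: KE_max = hc/λ - φ
Rearranging: φ = hc/λ - KE_max

Calculate photon energy:
E_photon = hc/λ = (6.626×10⁻³⁴ J·s)(3×10⁸ m/s) / (150.7×10⁻⁹ m) = 8.2272 eV

Therefore:
φ = 8.2272 - 4.087 = 4.14 eV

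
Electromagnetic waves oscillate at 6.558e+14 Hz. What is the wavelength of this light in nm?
457.14 nm

Using the wave equation: c = fλ

Solving for wavelength:
λ = c/f = (3×10⁸ m/s) / (6.558e+14 Hz)
λ = 457.14 nm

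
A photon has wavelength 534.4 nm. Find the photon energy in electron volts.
2.3201 eV

Using E = hf = hc/λ:

E = hc/λ = (6.626×10⁻³⁴ J·s)(3×10⁸ m/s) / (534.4×10⁻⁹ m)
E = 2.3201 eV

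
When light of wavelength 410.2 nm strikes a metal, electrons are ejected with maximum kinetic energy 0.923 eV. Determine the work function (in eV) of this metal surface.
2.10 eV

From Einstein's photoelectric equation: KE_max = hf - φ = hc/λ - φ

Rearranging for φ:
φ = hc/λ - KE_max

Calculate photon energy:
E_photon = hc/λ = 3.0225 eV

Therefore:
φ = 3.0225 - 0.923 = 2.10 eV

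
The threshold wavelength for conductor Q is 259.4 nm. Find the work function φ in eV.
4.78 eV

At the threshold wavelength, photon energy equals work function:
φ = hc/λ₀

Calculating:
φ = (6.626×10⁻³⁴ J·s)(3×10⁸ m/s) / (259.4×10⁻⁹ m)
φ = 4.78 eV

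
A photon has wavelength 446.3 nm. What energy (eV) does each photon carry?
2.7780 eV

Using E = hf = hc/λ:

E = hc/λ = (6.626×10⁻³⁴ J·s)(3×10⁸ m/s) / (446.3×10⁻⁹ m)
E = 2.7780 eV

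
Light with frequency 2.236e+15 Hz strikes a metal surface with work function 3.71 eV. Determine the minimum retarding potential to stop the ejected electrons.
5.5374 V

The stopping potential V_s satisfies: eV_s = KE_max

First, find KE_max using Einstein's equation:
E_photon = hf = (6.626×10⁻³⁴ J·s)(2.236e+15 Hz) = 9.2474 eV
KE_max = E_photon - φ = 9.2474 - 3.71 = 5.5374 eV

Since eV_s = KE_max:
V_s = KE_max/e = 5.5374 V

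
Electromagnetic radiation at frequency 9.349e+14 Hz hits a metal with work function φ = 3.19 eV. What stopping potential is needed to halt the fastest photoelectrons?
0.6764 V

The stopping potential V_s satisfies: eV_s = KE_max

First, find KE_max using Einstein's equation:
E_photon = hf = (6.626×10⁻³⁴ J·s)(9.349e+14 Hz) = 3.8664 eV
KE_max = E_photon - φ = 3.8664 - 3.19 = 0.6764 eV

Since eV_s = KE_max:
V_s = KE_max/e = 0.6764 V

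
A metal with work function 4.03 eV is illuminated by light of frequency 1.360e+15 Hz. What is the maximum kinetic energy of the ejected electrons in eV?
1.5945 eV

Using Einstein's photoelectric equation: KE_max = hf - φ

First, calculate the photon energy:
E_photon = hf = (6.626×10⁻³⁴ J·s)(1.360e+15 Hz)
E_photon = 5.6245 eV

Then, the maximum kinetic energy:
KE_max = E_photon - φ = 5.6245 eV - 4.03 eV = 1.5945 eV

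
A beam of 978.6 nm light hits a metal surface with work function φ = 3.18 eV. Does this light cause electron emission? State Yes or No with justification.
No

For photoemission, the photon energy must exceed the work function.

Photon energy: E = hc/λ = 1.2670 eV
Work function: φ = 3.18 eV

Since E_photon (1.2670 eV) < φ (3.18 eV), photoemission will NOT occur.
The threshold wavelength is λ₀ = hc/φ = 389.9 nm.
Since 978.6 nm > 389.9 nm, the photons lack sufficient energy.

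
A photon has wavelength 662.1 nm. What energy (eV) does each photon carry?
1.8726 eV

Using E = hf = hc/λ:

E = hc/λ = (6.626×10⁻³⁴ J·s)(3×10⁸ m/s) / (662.1×10⁻⁹ m)
E = 1.8726 eV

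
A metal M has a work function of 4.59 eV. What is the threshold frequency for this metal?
1.1099e+15 Hz

The threshold frequency is when the photon energy equals the work function:
hf₀ = φ

Solving for f₀:
f₀ = φ/h = (4.59 eV × 1.602×10⁻¹⁹ J/eV) / (6.626×10⁻³⁴ J·s)
f₀ = 1.1099e+15 Hz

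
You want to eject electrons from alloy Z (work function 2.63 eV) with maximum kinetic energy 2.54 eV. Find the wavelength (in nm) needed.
239.81 nm

From Einstein's equation: KE_max = hc/λ - φ

Rearranging for λ:
hc/λ = KE_max + φ
λ = hc/(KE_max + φ)

Required photon energy:
E_photon = KE_max + φ = 2.54 + 2.63 = 5.17 eV

Required wavelength:
λ = hc/E_photon = (6.626×10⁻³⁴)(3×10⁸) / (5.17 × 1.602×10⁻¹⁹)
λ = 239.81 nm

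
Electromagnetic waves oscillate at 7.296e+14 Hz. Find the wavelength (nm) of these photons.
410.90 nm

Using the wave equation: c = fλ

Solving for wavelength:
λ = c/f = (3×10⁸ m/s) / (7.296e+14 Hz)
λ = 410.90 nm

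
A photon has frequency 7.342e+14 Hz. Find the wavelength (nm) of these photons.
408.33 nm

Using the wave equation: c = fλ

Solving for wavelength:
λ = c/f = (3×10⁸ m/s) / (7.342e+14 Hz)
λ = 408.33 nm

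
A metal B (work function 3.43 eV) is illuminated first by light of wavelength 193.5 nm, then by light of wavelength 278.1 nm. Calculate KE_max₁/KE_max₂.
2.8956

Using Einstein's equation: KE_max = hc/λ - φ

For λ₁ = 193.5 nm:
E₁ = hc/λ₁ = 6.4075 eV
KE₁ = E₁ - φ = 6.4075 - 3.43 = 2.9775 eV

For λ₂ = 278.1 nm:
E₂ = hc/λ₂ = 4.4583 eV
KE₂ = E₂ - φ = 4.4583 - 3.43 = 1.0283 eV

Ratio: KE₁/KE₂ = 2.9775/1.0283 = 2.8956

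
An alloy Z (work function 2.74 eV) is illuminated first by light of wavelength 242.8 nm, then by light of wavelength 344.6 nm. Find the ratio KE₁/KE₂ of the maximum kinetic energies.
2.7583

Using Einstein's equation: KE_max = hc/λ - φ

For λ₁ = 242.8 nm:
E₁ = hc/λ₁ = 5.1064 eV
KE₁ = E₁ - φ = 5.1064 - 2.74 = 2.3664 eV

For λ₂ = 344.6 nm:
E₂ = hc/λ₂ = 3.5979 eV
KE₂ = E₂ - φ = 3.5979 - 2.74 = 0.8579 eV

Ratio: KE₁/KE₂ = 2.3664/0.8579 = 2.7583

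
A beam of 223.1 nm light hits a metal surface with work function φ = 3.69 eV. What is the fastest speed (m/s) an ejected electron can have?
8.1047e+05 m/s

First, find the maximum kinetic energy:
E_photon = hc/λ = 5.5573 eV
KE_max = E_photon - φ = 5.5573 - 3.69 = 1.8673 eV

Convert to Joules: KE_max = 1.8673 × 1.602×10⁻¹⁹ J = 2.9918e-19 J

Then use KE = ½mv² to find velocity:
v = √(2·KE/m) = √(2 × 2.9918e-19 J / 9.109e-31 kg)
v = 8.1047e+05 m/s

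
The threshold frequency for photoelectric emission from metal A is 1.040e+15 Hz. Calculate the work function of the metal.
4.30 eV

At the threshold frequency, photon energy equals work function:
φ = hf₀

Calculating:
φ = (6.626×10⁻³⁴ J·s)(1.040e+15 Hz)
φ = 4.30 eV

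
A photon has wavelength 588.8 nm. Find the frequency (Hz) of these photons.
5.0916e+14 Hz

Using the wave equation: c = fλ

Solving for frequency:
f = c/λ = (3×10⁸ m/s) / (588.8×10⁻⁹ m)
f = 5.0916e+14 Hz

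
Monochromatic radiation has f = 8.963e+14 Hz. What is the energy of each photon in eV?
3.7068 eV

Using E = hf:

E = hf = (6.626×10⁻³⁴ J·s)(8.963e+14 Hz)
E = 3.7068 eV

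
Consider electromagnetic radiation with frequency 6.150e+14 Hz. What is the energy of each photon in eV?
2.5434 eV

Using E = hf:

E = hf = (6.626×10⁻³⁴ J·s)(6.150e+14 Hz)
E = 2.5434 eV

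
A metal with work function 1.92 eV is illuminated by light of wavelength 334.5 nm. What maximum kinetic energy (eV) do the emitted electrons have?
1.7866 eV

Using Einstein's photoelectric equation: KE_max = hf - φ = hc/λ - φ

First, calculate the photon energy:
E_photon = hc/λ = (6.626×10⁻³⁴ J·s)(3×10⁸ m/s) / (334.5×10⁻⁹ m)
E_photon = 3.7066 eV

Then, the maximum kinetic energy:
KE_max = E_photon - φ = 3.7066 eV - 1.92 eV = 1.7866 eV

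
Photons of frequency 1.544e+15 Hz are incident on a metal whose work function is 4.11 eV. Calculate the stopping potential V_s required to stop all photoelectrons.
2.2755 V

The stopping potential V_s satisfies: eV_s = KE_max

First, find KE_max using Einstein's equation:
E_photon = hf = (6.626×10⁻³⁴ J·s)(1.544e+15 Hz) = 6.3855 eV
KE_max = E_photon - φ = 6.3855 - 4.11 = 2.2755 eV

Since eV_s = KE_max:
V_s = KE_max/e = 2.2755 V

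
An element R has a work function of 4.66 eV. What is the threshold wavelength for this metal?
266.06 nm

The threshold wavelength is when the photon energy equals the work function:
hc/λ₀ = φ

Solving for λ₀:
λ₀ = hc/φ = (6.626×10⁻³⁴ J·s)(3×10⁸ m/s) / (4.66 eV × 1.602×10⁻¹⁹ J/eV)
λ₀ = 266.06 nm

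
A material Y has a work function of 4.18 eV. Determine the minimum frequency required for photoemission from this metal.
1.0107e+15 Hz

The threshold frequency is when the photon energy equals the work function:
hf₀ = φ

Solving for f₀:
f₀ = φ/h = (4.18 eV × 1.602×10⁻¹⁹ J/eV) / (6.626×10⁻³⁴ J·s)
f₀ = 1.0107e+15 Hz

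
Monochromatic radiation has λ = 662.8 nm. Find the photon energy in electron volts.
1.8706 eV

Using E = hf = hc/λ:

E = hc/λ = (6.626×10⁻³⁴ J·s)(3×10⁸ m/s) / (662.8×10⁻⁹ m)
E = 1.8706 eV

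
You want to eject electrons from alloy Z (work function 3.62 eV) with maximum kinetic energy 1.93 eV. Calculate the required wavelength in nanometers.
223.39 nm

From Einstein's equation: KE_max = hc/λ - φ

Rearranging for λ:
hc/λ = KE_max + φ
λ = hc/(KE_max + φ)

Required photon energy:
E_photon = KE_max + φ = 1.93 + 3.62 = 5.55 eV

Required wavelength:
λ = hc/E_photon = (6.626×10⁻³⁴)(3×10⁸) / (5.55 × 1.602×10⁻¹⁹)
λ = 223.39 nm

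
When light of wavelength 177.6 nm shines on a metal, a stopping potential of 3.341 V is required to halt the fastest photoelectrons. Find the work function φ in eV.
3.64 eV

The stopping potential gives the maximum kinetic energy: KE_max = eV_s = 3.341 eV

From Einstein's photoelectric equation: KE_max = hc/λ - φ
Rearranging: φ = hc/λ - KE_max

Calculate photon energy:
E_photon = hc/λ = (6.626×10⁻³⁴ J·s)(3×10⁸ m/s) / (177.6×10⁻⁹ m) = 6.9811 eV

Therefore:
φ = 6.9811 - 3.341 = 3.64 eV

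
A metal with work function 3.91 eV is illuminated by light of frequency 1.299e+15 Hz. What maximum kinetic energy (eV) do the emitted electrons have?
1.4622 eV

Using Einstein's photoelectric equation: KE_max = hf - φ

First, calculate the photon energy:
E_photon = hf = (6.626×10⁻³⁴ J·s)(1.299e+15 Hz)
E_photon = 5.3722 eV

Then, the maximum kinetic energy:
KE_max = E_photon - φ = 5.3722 eV - 3.91 eV = 1.4622 eV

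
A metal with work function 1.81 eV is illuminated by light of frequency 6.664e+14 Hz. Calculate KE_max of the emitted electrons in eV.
0.9460 eV

Using Einstein's photoelectric equation: KE_max = hf - φ

First, calculate the photon energy:
E_photon = hf = (6.626×10⁻³⁴ J·s)(6.664e+14 Hz)
E_photon = 2.7560 eV

Then, the maximum kinetic energy:
KE_max = E_photon - φ = 2.7560 eV - 1.81 eV = 0.9460 eV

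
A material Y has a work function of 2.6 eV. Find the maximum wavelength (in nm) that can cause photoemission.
476.86 nm

The threshold wavelength is when the photon energy equals the work function:
hc/λ₀ = φ

Solving for λ₀:
λ₀ = hc/φ = (6.626×10⁻³⁴ J·s)(3×10⁸ m/s) / (2.6 eV × 1.602×10⁻¹⁹ J/eV)
λ₀ = 476.86 nm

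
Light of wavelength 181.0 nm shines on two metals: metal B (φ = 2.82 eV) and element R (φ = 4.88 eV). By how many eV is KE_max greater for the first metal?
2.0600 eV

Using KE_max = hc/λ - φ for each metal:

Photon energy: E = hc/λ = 6.8500 eV

For metal B (φ₁ = 2.82 eV):
KE₁ = E - φ₁ = 6.8500 - 2.82 = 4.0300 eV

For element R (φ₂ = 4.88 eV):
KE₂ = E - φ₂ = 6.8500 - 4.88 = 1.9700 eV

Difference:
ΔKE = KE₁ - KE₂ = 4.0300 - 1.9700 = 2.0600 eV

Note: The difference equals the difference in work functions: 4.88 - 2.82 = 2.06 eV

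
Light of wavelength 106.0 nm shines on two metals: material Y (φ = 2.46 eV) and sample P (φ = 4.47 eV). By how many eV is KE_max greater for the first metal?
2.0100 eV

Using KE_max = hc/λ - φ for each metal:

Photon energy: E = hc/λ = 11.6966 eV

For material Y (φ₁ = 2.46 eV):
KE₁ = E - φ₁ = 11.6966 - 2.46 = 9.2366 eV

For sample P (φ₂ = 4.47 eV):
KE₂ = E - φ₂ = 11.6966 - 4.47 = 7.2266 eV

Difference:
ΔKE = KE₁ - KE₂ = 9.2366 - 7.2266 = 2.0100 eV

Note: The difference equals the difference in work functions: 4.47 - 2.46 = 2.01 eV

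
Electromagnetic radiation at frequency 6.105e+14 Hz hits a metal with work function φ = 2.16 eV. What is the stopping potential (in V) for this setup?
0.3648 V

The stopping potential V_s satisfies: eV_s = KE_max

First, find KE_max using Einstein's equation:
E_photon = hf = (6.626×10⁻³⁴ J·s)(6.105e+14 Hz) = 2.5248 eV
KE_max = E_photon - φ = 2.5248 - 2.16 = 0.3648 eV

Since eV_s = KE_max:
V_s = KE_max/e = 0.3648 V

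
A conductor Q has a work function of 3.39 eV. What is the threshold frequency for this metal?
8.1970e+14 Hz

The threshold frequency is when the photon energy equals the work function:
hf₀ = φ

Solving for f₀:
f₀ = φ/h = (3.39 eV × 1.602×10⁻¹⁹ J/eV) / (6.626×10⁻³⁴ J·s)
f₀ = 8.1970e+14 Hz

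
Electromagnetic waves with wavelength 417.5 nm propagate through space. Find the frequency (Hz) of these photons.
7.1807e+14 Hz

Using the wave equation: c = fλ

Solving for frequency:
f = c/λ = (3×10⁸ m/s) / (417.5×10⁻⁹ m)
f = 7.1807e+14 Hz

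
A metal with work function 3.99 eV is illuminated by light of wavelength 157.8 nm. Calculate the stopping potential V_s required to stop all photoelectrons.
3.8670 V

The stopping potential V_s satisfies: eV_s = KE_max

First, find KE_max using Einstein's equation:
E_photon = hc/λ = 7.8570 eV
KE_max = E_photon - φ = 7.8570 - 3.99 = 3.8670 eV

Since eV_s = KE_max:
V_s = KE_max/e = 3.8670 V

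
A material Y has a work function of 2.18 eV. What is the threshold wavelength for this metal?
568.73 nm

The threshold wavelength is when the photon energy equals the work function:
hc/λ₀ = φ

Solving for λ₀:
λ₀ = hc/φ = (6.626×10⁻³⁴ J·s)(3×10⁸ m/s) / (2.18 eV × 1.602×10⁻¹⁹ J/eV)
λ₀ = 568.73 nm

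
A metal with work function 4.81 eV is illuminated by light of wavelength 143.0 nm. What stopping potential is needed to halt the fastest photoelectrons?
3.8602 V

The stopping potential V_s satisfies: eV_s = KE_max

First, find KE_max using Einstein's equation:
E_photon = hc/λ = 8.6702 eV
KE_max = E_photon - φ = 8.6702 - 4.81 = 3.8602 eV

Since eV_s = KE_max:
V_s = KE_max/e = 3.8602 V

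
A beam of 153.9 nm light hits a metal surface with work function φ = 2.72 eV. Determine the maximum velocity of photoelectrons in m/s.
1.3701e+06 m/s

First, find the maximum kinetic energy:
E_photon = hc/λ = 8.0562 eV
KE_max = E_photon - φ = 8.0562 - 2.72 = 5.3362 eV

Convert to Joules: KE_max = 5.3362 × 1.602×10⁻¹⁹ J = 8.5495e-19 J

Then use KE = ½mv² to find velocity:
v = √(2·KE/m) = √(2 × 8.5495e-19 J / 9.109e-31 kg)
v = 1.3701e+06 m/s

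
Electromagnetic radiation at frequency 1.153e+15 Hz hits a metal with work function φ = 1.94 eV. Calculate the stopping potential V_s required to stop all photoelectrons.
2.8284 V

The stopping potential V_s satisfies: eV_s = KE_max

First, find KE_max using Einstein's equation:
E_photon = hf = (6.626×10⁻³⁴ J·s)(1.153e+15 Hz) = 4.7684 eV
KE_max = E_photon - φ = 4.7684 - 1.94 = 2.8284 eV

Since eV_s = KE_max:
V_s = KE_max/e = 2.8284 V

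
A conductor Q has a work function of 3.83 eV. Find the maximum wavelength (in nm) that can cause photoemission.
323.72 nm

The threshold wavelength is when the photon energy equals the work function:
hc/λ₀ = φ

Solving for λ₀:
λ₀ = hc/φ = (6.626×10⁻³⁴ J·s)(3×10⁸ m/s) / (3.83 eV × 1.602×10⁻¹⁹ J/eV)
λ₀ = 323.72 nm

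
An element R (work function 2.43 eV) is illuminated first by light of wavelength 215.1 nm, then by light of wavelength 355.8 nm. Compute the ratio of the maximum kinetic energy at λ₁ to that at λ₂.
3.1612

Using Einstein's equation: KE_max = hc/λ - φ

For λ₁ = 215.1 nm:
E₁ = hc/λ₁ = 5.7640 eV
KE₁ = E₁ - φ = 5.7640 - 2.43 = 3.3340 eV

For λ₂ = 355.8 nm:
E₂ = hc/λ₂ = 3.4847 eV
KE₂ = E₂ - φ = 3.4847 - 2.43 = 1.0547 eV

Ratio: KE₁/KE₂ = 3.3340/1.0547 = 3.1612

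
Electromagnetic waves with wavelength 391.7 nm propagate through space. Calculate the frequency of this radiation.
7.6536e+14 Hz

Using the wave equation: c = fλ

Solving for frequency:
f = c/λ = (3×10⁸ m/s) / (391.7×10⁻⁹ m)
f = 7.6536e+14 Hz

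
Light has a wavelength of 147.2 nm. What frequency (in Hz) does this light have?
2.0366e+15 Hz

Using the wave equation: c = fλ

Solving for frequency:
f = c/λ = (3×10⁸ m/s) / (147.2×10⁻⁹ m)
f = 2.0366e+15 Hz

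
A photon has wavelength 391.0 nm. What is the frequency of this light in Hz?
7.6673e+14 Hz

Using the wave equation: c = fλ

Solving for frequency:
f = c/λ = (3×10⁸ m/s) / (391.0×10⁻⁹ m)
f = 7.6673e+14 Hz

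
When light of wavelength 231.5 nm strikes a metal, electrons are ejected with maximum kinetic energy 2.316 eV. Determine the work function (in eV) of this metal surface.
3.04 eV

From Einstein's photoelectric equation: KE_max = hf - φ = hc/λ - φ

Rearranging for φ:
φ = hc/λ - KE_max

Calculate photon energy:
E_photon = hc/λ = 5.3557 eV

Therefore:
φ = 5.3557 - 2.316 = 3.04 eV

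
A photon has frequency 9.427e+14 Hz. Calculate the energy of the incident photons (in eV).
3.8987 eV

Using E = hf:

E = hf = (6.626×10⁻³⁴ J·s)(9.427e+14 Hz)
E = 3.8987 eV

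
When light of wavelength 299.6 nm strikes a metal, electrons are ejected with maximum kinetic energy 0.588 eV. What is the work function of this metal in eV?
3.55 eV

From Einstein's photoelectric equation: KE_max = hf - φ = hc/λ - φ

Rearranging for φ:
φ = hc/λ - KE_max

Calculate photon energy:
E_photon = hc/λ = 4.1383 eV

Therefore:
φ = 4.1383 - 0.588 = 3.55 eV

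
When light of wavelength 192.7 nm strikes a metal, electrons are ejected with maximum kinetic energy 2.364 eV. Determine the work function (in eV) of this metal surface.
4.07 eV

From Einstein's photoelectric equation: KE_max = hf - φ = hc/λ - φ

Rearranging for φ:
φ = hc/λ - KE_max

Calculate photon energy:
E_photon = hc/λ = 6.4341 eV

Therefore:
φ = 6.4341 - 2.364 = 4.07 eV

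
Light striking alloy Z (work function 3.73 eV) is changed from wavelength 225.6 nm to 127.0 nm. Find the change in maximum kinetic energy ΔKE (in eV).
4.2668 eV

Using Einstein's equation: KE_max = hc/λ - φ

For λ₁ = 225.6 nm:
KE₁ = hc/λ₁ - φ = 5.4958 - 3.73 = 1.7658 eV

For λ₂ = 127.0 nm:
KE₂ = hc/λ₂ - φ = 9.7625 - 3.73 = 6.0325 eV

Change in KE:
ΔKE = KE₂ - KE₁ = 6.0325 - 1.7658 = 4.2668 eV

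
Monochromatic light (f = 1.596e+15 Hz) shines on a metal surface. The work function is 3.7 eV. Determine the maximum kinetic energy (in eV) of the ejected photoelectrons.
2.9005 eV

Using Einstein's photoelectric equation: KE_max = hf - φ

First, calculate the photon energy:
E_photon = hf = (6.626×10⁻³⁴ J·s)(1.596e+15 Hz)
E_photon = 6.6005 eV

Then, the maximum kinetic energy:
KE_max = E_photon - φ = 6.6005 eV - 3.7 eV = 2.9005 eV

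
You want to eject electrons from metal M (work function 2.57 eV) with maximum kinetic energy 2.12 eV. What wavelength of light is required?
264.36 nm

From Einstein's equation: KE_max = hc/λ - φ

Rearranging for λ:
hc/λ = KE_max + φ
λ = hc/(KE_max + φ)

Required photon energy:
E_photon = KE_max + φ = 2.12 + 2.57 = 4.69 eV

Required wavelength:
λ = hc/E_photon = (6.626×10⁻³⁴)(3×10⁸) / (4.69 × 1.602×10⁻¹⁹)
λ = 264.36 nm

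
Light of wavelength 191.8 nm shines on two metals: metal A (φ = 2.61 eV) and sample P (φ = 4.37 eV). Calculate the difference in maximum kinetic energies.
1.7600 eV

Using KE_max = hc/λ - φ for each metal:

Photon energy: E = hc/λ = 6.4642 eV

For metal A (φ₁ = 2.61 eV):
KE₁ = E - φ₁ = 6.4642 - 2.61 = 3.8542 eV

For sample P (φ₂ = 4.37 eV):
KE₂ = E - φ₂ = 6.4642 - 4.37 = 2.0942 eV

Difference:
ΔKE = KE₁ - KE₂ = 3.8542 - 2.0942 = 1.7600 eV

Note: The difference equals the difference in work functions: 4.37 - 2.61 = 1.76 eV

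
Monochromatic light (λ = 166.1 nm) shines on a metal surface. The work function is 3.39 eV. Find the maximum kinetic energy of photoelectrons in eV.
4.0744 eV

Using Einstein's photoelectric equation: KE_max = hf - φ = hc/λ - φ

First, calculate the photon energy:
E_photon = hc/λ = (6.626×10⁻³⁴ J·s)(3×10⁸ m/s) / (166.1×10⁻⁹ m)
E_photon = 7.4644 eV

Then, the maximum kinetic energy:
KE_max = E_photon - φ = 7.4644 eV - 3.39 eV = 4.0744 eV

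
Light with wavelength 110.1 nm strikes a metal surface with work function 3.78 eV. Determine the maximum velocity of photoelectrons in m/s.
1.6222e+06 m/s

First, find the maximum kinetic energy:
E_photon = hc/λ = 11.2611 eV
KE_max = E_photon - φ = 11.2611 - 3.78 = 7.4811 eV

Convert to Joules: KE_max = 7.4811 × 1.602×10⁻¹⁹ J = 1.1986e-18 J

Then use KE = ½mv² to find velocity:
v = √(2·KE/m) = √(2 × 1.1986e-18 J / 9.109e-31 kg)
v = 1.6222e+06 m/s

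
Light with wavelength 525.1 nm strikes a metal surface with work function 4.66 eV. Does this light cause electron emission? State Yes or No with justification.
No

For photoemission, the photon energy must exceed the work function.

Photon energy: E = hc/λ = 2.3612 eV
Work function: φ = 4.66 eV

Since E_photon (2.3612 eV) < φ (4.66 eV), photoemission will NOT occur.
The threshold wavelength is λ₀ = hc/φ = 266.1 nm.
Since 525.1 nm > 266.1 nm, the photons lack sufficient energy.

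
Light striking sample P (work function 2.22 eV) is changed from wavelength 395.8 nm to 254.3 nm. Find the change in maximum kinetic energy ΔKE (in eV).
1.7430 eV

Using Einstein's equation: KE_max = hc/λ - φ

For λ₁ = 395.8 nm:
KE₁ = hc/λ₁ - φ = 3.1325 - 2.22 = 0.9125 eV

For λ₂ = 254.3 nm:
KE₂ = hc/λ₂ - φ = 4.8755 - 2.22 = 2.6555 eV

Change in KE:
ΔKE = KE₂ - KE₁ = 2.6555 - 0.9125 = 1.7430 eV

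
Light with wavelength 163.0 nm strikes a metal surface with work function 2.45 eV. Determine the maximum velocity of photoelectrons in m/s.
1.3468e+06 m/s

First, find the maximum kinetic energy:
E_photon = hc/λ = 7.6064 eV
KE_max = E_photon - φ = 7.6064 - 2.45 = 5.1564 eV

Convert to Joules: KE_max = 5.1564 × 1.602×10⁻¹⁹ J = 8.2615e-19 J

Then use KE = ½mv² to find velocity:
v = √(2·KE/m) = √(2 × 8.2615e-19 J / 9.109e-31 kg)
v = 1.3468e+06 m/s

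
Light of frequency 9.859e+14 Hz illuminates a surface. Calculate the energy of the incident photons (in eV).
4.0774 eV

Using E = hf:

E = hf = (6.626×10⁻³⁴ J·s)(9.859e+14 Hz)
E = 4.0774 eV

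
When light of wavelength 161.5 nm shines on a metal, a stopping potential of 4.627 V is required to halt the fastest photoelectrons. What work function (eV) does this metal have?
3.05 eV

The stopping potential gives the maximum kinetic energy: KE_max = eV_s = 4.627 eV

From Einstein's photoelectric equation: KE_max = hc/λ - φ
Rearranging: φ = hc/λ - KE_max

Calculate photon energy:
E_photon = hc/λ = (6.626×10⁻³⁴ J·s)(3×10⁸ m/s) / (161.5×10⁻⁹ m) = 7.6770 eV

Therefore:
φ = 7.6770 - 4.627 = 3.05 eV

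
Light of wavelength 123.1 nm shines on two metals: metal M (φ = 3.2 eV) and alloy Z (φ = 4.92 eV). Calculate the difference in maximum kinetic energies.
1.7200 eV

Using KE_max = hc/λ - φ for each metal:

Photon energy: E = hc/λ = 10.0718 eV

For metal M (φ₁ = 3.2 eV):
KE₁ = E - φ₁ = 10.0718 - 3.2 = 6.8718 eV

For alloy Z (φ₂ = 4.92 eV):
KE₂ = E - φ₂ = 10.0718 - 4.92 = 5.1518 eV

Difference:
ΔKE = KE₁ - KE₂ = 6.8718 - 5.1518 = 1.7200 eV

Note: The difference equals the difference in work functions: 4.92 - 3.2 = 1.72 eV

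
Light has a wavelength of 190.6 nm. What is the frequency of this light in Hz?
1.5729e+15 Hz

Using the wave equation: c = fλ

Solving for frequency:
f = c/λ = (3×10⁸ m/s) / (190.6×10⁻⁹ m)
f = 1.5729e+15 Hz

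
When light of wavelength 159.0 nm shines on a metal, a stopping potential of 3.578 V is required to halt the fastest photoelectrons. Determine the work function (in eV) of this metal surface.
4.22 eV

The stopping potential gives the maximum kinetic energy: KE_max = eV_s = 3.578 eV

From Einstein's photoelectric equation: KE_max = hc/λ - φ
Rearranging: φ = hc/λ - KE_max

Calculate photon energy:
E_photon = hc/λ = (6.626×10⁻³⁴ J·s)(3×10⁸ m/s) / (159.0×10⁻⁹ m) = 7.7977 eV

Therefore:
φ = 7.7977 - 3.578 = 4.22 eV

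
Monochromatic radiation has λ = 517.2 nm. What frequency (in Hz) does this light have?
5.7965e+14 Hz

Using the wave equation: c = fλ

Solving for frequency:
f = c/λ = (3×10⁸ m/s) / (517.2×10⁻⁹ m)
f = 5.7965e+14 Hz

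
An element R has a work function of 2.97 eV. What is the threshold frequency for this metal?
7.1814e+14 Hz

The threshold frequency is when the photon energy equals the work function:
hf₀ = φ

Solving for f₀:
f₀ = φ/h = (2.97 eV × 1.602×10⁻¹⁹ J/eV) / (6.626×10⁻³⁴ J·s)
f₀ = 7.1814e+14 Hz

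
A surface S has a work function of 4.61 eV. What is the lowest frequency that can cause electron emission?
1.1147e+15 Hz

The threshold frequency is when the photon energy equals the work function:
hf₀ = φ

Solving for f₀:
f₀ = φ/h = (4.61 eV × 1.602×10⁻¹⁹ J/eV) / (6.626×10⁻³⁴ J·s)
f₀ = 1.1147e+15 Hz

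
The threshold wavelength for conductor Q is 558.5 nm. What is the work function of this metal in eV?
2.22 eV

At the threshold wavelength, photon energy equals work function:
φ = hc/λ₀

Calculating:
φ = (6.626×10⁻³⁴ J·s)(3×10⁸ m/s) / (558.5×10⁻⁹ m)
φ = 2.22 eV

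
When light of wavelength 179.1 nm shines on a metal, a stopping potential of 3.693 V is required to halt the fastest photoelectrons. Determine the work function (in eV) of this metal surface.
3.23 eV

The stopping potential gives the maximum kinetic energy: KE_max = eV_s = 3.693 eV

From Einstein's photoelectric equation: KE_max = hc/λ - φ
Rearranging: φ = hc/λ - KE_max

Calculate photon energy:
E_photon = hc/λ = (6.626×10⁻³⁴ J·s)(3×10⁸ m/s) / (179.1×10⁻⁹ m) = 6.9226 eV

Therefore:
φ = 6.9226 - 3.693 = 3.23 eV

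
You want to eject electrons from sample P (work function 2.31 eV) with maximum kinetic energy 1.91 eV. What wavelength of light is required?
293.80 nm

From Einstein's equation: KE_max = hc/λ - φ

Rearranging for λ:
hc/λ = KE_max + φ
λ = hc/(KE_max + φ)

Required photon energy:
E_photon = KE_max + φ = 1.91 + 2.31 = 4.22 eV

Required wavelength:
λ = hc/E_photon = (6.626×10⁻³⁴)(3×10⁸) / (4.22 × 1.602×10⁻¹⁹)
λ = 293.80 nm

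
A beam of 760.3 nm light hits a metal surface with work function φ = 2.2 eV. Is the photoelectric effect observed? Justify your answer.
No

For photoemission, the photon energy must exceed the work function.

Photon energy: E = hc/λ = 1.6307 eV
Work function: φ = 2.2 eV

Since E_photon (1.6307 eV) < φ (2.2 eV), photoemission will NOT occur.
The threshold wavelength is λ₀ = hc/φ = 563.6 nm.
Since 760.3 nm > 563.6 nm, the photons lack sufficient energy.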